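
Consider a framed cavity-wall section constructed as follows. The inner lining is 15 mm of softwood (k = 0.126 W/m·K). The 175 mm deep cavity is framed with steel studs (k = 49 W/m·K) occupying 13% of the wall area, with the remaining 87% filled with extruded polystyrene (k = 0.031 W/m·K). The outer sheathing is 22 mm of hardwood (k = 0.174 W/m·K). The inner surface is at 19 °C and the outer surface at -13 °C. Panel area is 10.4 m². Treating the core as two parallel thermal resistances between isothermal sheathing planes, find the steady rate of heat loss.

Q ≈ 1220 W

Sheathing layers in series; stud and cavity paths in parallel between them.
R_inner = 0.015/(0.126×10.4) = 0.01145 K/W
R_stud  = 0.175/(49×0.13×10.4) = 0.002642 K/W
R_cav   = 0.175/(0.031×0.87×10.4) = 0.6239 K/W
1/R_core = 1/R_stud + 1/R_cav → R_core = 0.00263 K/W
R_outer = 0.022/(0.174×10.4) = 0.01216 K/W
R_total = 0.02623 K/W
Q = ΔT/R_total = 32/0.02623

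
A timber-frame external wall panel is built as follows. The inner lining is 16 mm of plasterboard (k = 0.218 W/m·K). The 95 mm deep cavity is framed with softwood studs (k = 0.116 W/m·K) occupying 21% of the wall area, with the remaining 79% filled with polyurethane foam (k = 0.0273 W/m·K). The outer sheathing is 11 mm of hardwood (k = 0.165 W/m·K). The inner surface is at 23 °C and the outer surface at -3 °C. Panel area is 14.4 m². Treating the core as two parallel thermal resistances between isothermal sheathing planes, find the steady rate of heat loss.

Sheathing layers in series; stud and cavity paths in parallel between them.
R_inner = 0.016/(0.218×14.4) = 0.005097 K/W
R_stud  = 0.095/(0.116×0.21×14.4) = 0.2708 K/W
R_cav   = 0.095/(0.0273×0.79×14.4) = 0.3059 K/W
1/R_core = 1/R_stud + 1/R_cav → R_core = 0.1436 K/W
R_outer = 0.011/(0.165×14.4) = 0.00463 K/W
R_total = 0.1534 K/W
Q = ΔT/R_total = 26/0.1534

Q ≈ 170 W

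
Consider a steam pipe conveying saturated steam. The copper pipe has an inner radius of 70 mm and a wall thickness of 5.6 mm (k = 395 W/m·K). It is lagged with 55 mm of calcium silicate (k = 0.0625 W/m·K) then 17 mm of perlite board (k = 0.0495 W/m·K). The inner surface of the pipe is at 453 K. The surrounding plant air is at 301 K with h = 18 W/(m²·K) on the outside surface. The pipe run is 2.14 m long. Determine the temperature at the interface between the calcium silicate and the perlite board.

T ≈ 338 K

Treating each annulus and film as a series resistance:
R_copper pipe wall = ln(75.6/70)/(2π×395×2.14) = 1.449×10^-5 K/W
R_calcium silicate = ln(130.6/75.6)/(2π×0.0625×2.14) = 0.6505 K/W
R_perlite board = ln(147.6/130.6)/(2π×0.0495×2.14) = 0.1839 K/W
R_outer film = 1/(h_o·2πr_oL) = 1/(18×2π×0.1476×2.14) = 0.02799 K/W
R_total = 0.8624 K/W
Q = ΔT/R_total = 152/0.8624
Q = 176 W
T_interface = T_inner − Q·ΣR(inner→interface) = 453 − 176×0.6505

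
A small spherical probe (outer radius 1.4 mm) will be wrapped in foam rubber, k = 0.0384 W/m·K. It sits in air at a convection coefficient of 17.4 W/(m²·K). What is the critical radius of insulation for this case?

For a sphere r_cr = 2k/h = 2×0.0384/17.4
r_cr = 4.41 mm; since the bare radius (1.4 mm) is below r_cr, adding a thin layer of insulation will *increase* heat loss.

r_cr ≈ 4.41 mm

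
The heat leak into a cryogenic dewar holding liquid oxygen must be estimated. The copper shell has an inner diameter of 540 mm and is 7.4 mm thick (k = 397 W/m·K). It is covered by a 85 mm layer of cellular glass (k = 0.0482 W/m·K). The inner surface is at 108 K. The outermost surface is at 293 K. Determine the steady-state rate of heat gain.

Radial (spherical) resistances in series:
R_copper shell = (1/0.27 − 1/0.2774)/(4π×397) = 1.98×10^-5 K/W
R_cellular glass = (1/0.2774 − 1/0.3624)/(4π×0.0482) = 1.396 K/W
R_total = 1.396 K/W
Q = ΔT/R_total = 185/1.396

Q ≈ 133 W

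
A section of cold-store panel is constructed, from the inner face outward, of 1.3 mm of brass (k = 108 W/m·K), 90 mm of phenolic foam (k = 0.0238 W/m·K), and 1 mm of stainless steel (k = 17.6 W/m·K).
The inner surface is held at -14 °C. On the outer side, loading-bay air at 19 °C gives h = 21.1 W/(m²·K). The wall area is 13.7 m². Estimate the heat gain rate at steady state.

Model the wall as resistances in series:
R_brass = L/(kA) = 0.0013/(108×13.7) = 8.786×10^-7 K/W
R_phenolic foam = L/(kA) = 0.09/(0.0238×13.7) = 0.276 K/W
R_stainless steel = L/(kA) = 0.001/(17.6×13.7) = 4.147×10^-6 K/W
R_outer film = 1/(h_o·A) = 1/(21.1×13.7) = 0.003459 K/W
R_total = 0.2795 K/W
Q = ΔT / R_total = 33 / 0.2795

Q ≈ 118 W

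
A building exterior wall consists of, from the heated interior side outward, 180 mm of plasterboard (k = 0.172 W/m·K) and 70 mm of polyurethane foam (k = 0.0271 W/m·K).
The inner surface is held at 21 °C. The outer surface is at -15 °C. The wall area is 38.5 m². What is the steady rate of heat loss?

Q ≈ 382 W

Thermal resistances in series:
R_plasterboard = L/(kA) = 0.18/(0.172×38.5) = 0.02718 K/W
R_polyurethane foam = L/(kA) = 0.07/(0.0271×38.5) = 0.06709 K/W
R_total = 0.09427 K/W
Q = ΔT / R_total = 36 / 0.09427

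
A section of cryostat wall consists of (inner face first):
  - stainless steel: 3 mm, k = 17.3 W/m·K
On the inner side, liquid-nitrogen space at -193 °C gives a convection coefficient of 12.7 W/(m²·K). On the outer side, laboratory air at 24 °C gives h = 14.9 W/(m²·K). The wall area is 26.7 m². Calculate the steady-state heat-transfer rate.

Q ≈ 39700 W

Using the resistance-network approach (series):
R_inner film = 1/(h_i·A) = 1/(12.7×26.7) = 0.002949 K/W
R_stainless steel = L/(kA) = 0.003/(17.3×26.7) = 6.495×10^-6 K/W
R_outer film = 1/(h_o·A) = 1/(14.9×26.7) = 0.002514 K/W
R_total = 0.005469 K/W
Q = ΔT / R_total = 217 / 0.005469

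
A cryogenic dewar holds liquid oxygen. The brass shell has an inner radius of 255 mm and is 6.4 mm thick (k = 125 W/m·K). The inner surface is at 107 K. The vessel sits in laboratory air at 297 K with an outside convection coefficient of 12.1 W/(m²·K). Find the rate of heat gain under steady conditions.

For a spherical shell R = (1/r₁ − 1/r₂)/(4πk); film R = 1/(h·4πr²). In series:
R_brass shell = (1/0.255 − 1/0.2614)/(4π×125) = 6.112×10^-5 K/W
R_outer film = 1/(h·4πr_o²) = 1/(12.1×4π×0.2614²) = 0.09625 K/W
R_total = 0.09631 K/W
Q = ΔT/R_total = 190/0.09631

Q ≈ 1970 W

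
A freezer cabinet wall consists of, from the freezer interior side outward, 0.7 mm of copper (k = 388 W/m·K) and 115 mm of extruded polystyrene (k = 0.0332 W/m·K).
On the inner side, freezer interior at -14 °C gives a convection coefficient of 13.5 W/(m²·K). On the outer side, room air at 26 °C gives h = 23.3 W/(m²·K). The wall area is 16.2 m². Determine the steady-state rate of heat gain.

Thermal resistances in series:
R_inner film = 1/(h_i·A) = 1/(13.5×16.2) = 0.004572 K/W
R_copper = L/(kA) = 0.0007/(388×16.2) = 1.114×10^-7 K/W
R_extruded polystyrene = L/(kA) = 0.115/(0.0332×16.2) = 0.2138 K/W
R_outer film = 1/(h_o·A) = 1/(23.3×16.2) = 0.002649 K/W
R_total = 0.221 K/W
Q = ΔT / R_total = 40 / 0.221

Q ≈ 181 W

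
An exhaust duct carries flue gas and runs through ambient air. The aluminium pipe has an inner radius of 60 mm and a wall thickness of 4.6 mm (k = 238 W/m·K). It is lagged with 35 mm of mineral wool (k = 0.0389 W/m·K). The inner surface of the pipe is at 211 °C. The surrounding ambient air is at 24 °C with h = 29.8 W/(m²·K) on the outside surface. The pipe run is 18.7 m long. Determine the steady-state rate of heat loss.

Q ≈ 1920 W

Radial resistances (cylindrical: R_cond = ln(r_o/r_i)/(2πkL), R_conv = 1/(h·2πrL)):
R_aluminium pipe wall = ln(64.6/60)/(2π×238×18.7) = 2.642×10^-6 K/W
R_mineral wool = ln(99.6/64.6)/(2π×0.0389×18.7) = 0.09472 K/W
R_outer film = 1/(h_o·2πr_oL) = 1/(29.8×2π×0.0996×18.7) = 0.002867 K/W
R_total = 0.0976 K/W
Q = ΔT/R_total = 187/0.0976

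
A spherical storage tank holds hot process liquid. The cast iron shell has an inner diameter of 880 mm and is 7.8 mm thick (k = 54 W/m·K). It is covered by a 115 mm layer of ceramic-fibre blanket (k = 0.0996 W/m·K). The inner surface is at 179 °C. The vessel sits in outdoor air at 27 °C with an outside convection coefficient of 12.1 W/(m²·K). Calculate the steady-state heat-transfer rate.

Q ≈ 394 W

Radial (spherical) resistances in series:
R_cast iron shell = (1/0.44 − 1/0.4478)/(4π×54) = 5.834×10^-5 K/W
R_ceramic-fibre blanket = (1/0.4478 − 1/0.5628)/(4π×0.0996) = 0.3646 K/W
R_outer film = 1/(h·4πr_o²) = 1/(12.1×4π×0.5628²) = 0.02076 K/W
R_total = 0.3854 K/W
Q = ΔT/R_total = 152/0.3854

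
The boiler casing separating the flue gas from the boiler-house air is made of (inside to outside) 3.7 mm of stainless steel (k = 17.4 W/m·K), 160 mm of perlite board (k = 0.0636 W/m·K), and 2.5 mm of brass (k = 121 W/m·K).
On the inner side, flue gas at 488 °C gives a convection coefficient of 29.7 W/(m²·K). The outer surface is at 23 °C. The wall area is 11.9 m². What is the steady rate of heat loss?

Q ≈ 2170 W

Thermal resistances in series:
R_inner film = 1/(h_i·A) = 1/(29.7×11.9) = 0.002829 K/W
R_stainless steel = L/(kA) = 0.0037/(17.4×11.9) = 1.787×10^-5 K/W
R_perlite board = L/(kA) = 0.16/(0.0636×11.9) = 0.2114 K/W
R_brass = L/(kA) = 0.0025/(121×11.9) = 1.736×10^-6 K/W
R_total = 0.2143 K/W
Q = ΔT / R_total = 465 / 0.2143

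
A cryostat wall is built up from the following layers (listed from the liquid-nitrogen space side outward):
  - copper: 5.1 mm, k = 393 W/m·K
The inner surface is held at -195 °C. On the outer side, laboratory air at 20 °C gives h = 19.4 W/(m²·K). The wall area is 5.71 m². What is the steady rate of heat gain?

Treating each layer as a thermal resistance in series:
R_copper = L/(kA) = 0.0051/(393×5.71) = 2.273×10^-6 K/W
R_outer film = 1/(h_o·A) = 1/(19.4×5.71) = 0.009027 K/W
R_total = 0.00903 K/W
Q = ΔT / R_total = 215 / 0.00903

Q ≈ 23800 W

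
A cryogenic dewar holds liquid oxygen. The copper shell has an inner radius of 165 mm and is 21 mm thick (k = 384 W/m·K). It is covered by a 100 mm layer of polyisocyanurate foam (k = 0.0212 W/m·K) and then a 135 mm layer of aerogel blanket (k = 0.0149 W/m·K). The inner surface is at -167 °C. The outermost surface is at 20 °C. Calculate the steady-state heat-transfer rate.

Q ≈ 14.3 W

For a spherical shell R = (1/r₁ − 1/r₂)/(4πk); film R = 1/(h·4πr²). In series:
R_copper shell = (1/0.165 − 1/0.186)/(4π×384) = 1.418×10^-4 K/W
R_polyisocyanurate foam = (1/0.186 − 1/0.286)/(4π×0.0212) = 7.056 K/W
R_aerogel blanket = (1/0.286 − 1/0.421)/(4π×0.0149) = 5.988 K/W
R_total = 13.04 K/W
Q = ΔT/R_total = 187/13.04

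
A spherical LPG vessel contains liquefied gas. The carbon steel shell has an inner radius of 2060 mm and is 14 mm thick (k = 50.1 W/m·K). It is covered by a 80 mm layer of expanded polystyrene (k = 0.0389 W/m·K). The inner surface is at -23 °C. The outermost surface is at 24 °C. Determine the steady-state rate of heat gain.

Q ≈ 1280 W

Each spherical layer contributes R = (1/r_i − 1/r_o)/(4πk):
R_carbon steel shell = (1/2.06 − 1/2.074)/(4π×50.1) = 5.205×10^-6 K/W
R_expanded polystyrene = (1/2.074 − 1/2.154)/(4π×0.0389) = 0.03663 K/W
R_total = 0.03664 K/W
Q = ΔT/R_total = 47/0.03664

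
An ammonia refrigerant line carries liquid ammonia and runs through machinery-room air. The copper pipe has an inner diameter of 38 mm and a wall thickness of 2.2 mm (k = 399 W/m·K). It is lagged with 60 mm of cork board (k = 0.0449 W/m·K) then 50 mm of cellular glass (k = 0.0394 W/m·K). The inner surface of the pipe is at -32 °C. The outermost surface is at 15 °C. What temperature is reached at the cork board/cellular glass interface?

Cylindrical conduction, so R = ln(r₂/r₁)/(2πkL) per layer, in series:
R_copper pipe wall = ln(21.2/19)/(2π×399×1) = 4.37×10^-5 K/W
R_cork board = ln(81.2/21.2)/(2π×0.0449×1) = 4.76 K/W
R_cellular glass = ln(131.2/81.2)/(2π×0.0394×1) = 1.938 K/W
R_total = 6.698 K/W
Q = ΔT/R_total = 47/6.698
Q = 7.02 W/m
T_interface = T_inner + Q·ΣR(inner→interface) = -32 + 7.02×4.76

T ≈ 1.4 °C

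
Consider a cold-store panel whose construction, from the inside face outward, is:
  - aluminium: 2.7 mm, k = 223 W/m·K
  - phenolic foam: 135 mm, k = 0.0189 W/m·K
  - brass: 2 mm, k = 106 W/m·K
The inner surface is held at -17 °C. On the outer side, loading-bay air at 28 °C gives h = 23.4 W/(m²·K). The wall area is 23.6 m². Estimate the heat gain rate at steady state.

Model the wall as resistances in series:
R_aluminium = L/(kA) = 0.0027/(223×23.6) = 5.13×10^-7 K/W
R_phenolic foam = L/(kA) = 0.135/(0.0189×23.6) = 0.3027 K/W
R_brass = L/(kA) = 0.002/(106×23.6) = 7.995×10^-7 K/W
R_outer film = 1/(h_o·A) = 1/(23.4×23.6) = 0.001811 K/W
R_total = 0.3045 K/W
Q = ΔT / R_total = 45 / 0.3045

Q ≈ 148 W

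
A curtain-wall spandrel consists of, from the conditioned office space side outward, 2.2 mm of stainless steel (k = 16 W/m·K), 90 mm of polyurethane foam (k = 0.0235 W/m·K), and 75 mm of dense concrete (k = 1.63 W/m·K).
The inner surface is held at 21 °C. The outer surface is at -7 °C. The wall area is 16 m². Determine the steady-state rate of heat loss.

Model the wall as resistances in series:
R_stainless steel = L/(kA) = 0.0022/(16×16) = 8.594×10^-6 K/W
R_polyurethane foam = L/(kA) = 0.09/(0.0235×16) = 0.2394 K/W
R_dense concrete = L/(kA) = 0.075/(1.63×16) = 0.002876 K/W
R_total = 0.2422 K/W
Q = ΔT / R_total = 28 / 0.2422

Q ≈ 116 W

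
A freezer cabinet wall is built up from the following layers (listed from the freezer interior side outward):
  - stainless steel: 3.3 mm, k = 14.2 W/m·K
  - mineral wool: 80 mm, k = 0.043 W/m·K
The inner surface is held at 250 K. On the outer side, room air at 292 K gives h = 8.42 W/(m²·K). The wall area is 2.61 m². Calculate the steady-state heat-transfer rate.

Treating each layer as a thermal resistance in series:
R_stainless steel = L/(kA) = 0.0033/(14.2×2.61) = 8.904×10^-5 K/W
R_mineral wool = L/(kA) = 0.08/(0.043×2.61) = 0.7128 K/W
R_outer film = 1/(h_o·A) = 1/(8.42×2.61) = 0.0455 K/W
R_total = 0.7584 K/W
Q = ΔT / R_total = 42 / 0.7584

Q ≈ 55.4 W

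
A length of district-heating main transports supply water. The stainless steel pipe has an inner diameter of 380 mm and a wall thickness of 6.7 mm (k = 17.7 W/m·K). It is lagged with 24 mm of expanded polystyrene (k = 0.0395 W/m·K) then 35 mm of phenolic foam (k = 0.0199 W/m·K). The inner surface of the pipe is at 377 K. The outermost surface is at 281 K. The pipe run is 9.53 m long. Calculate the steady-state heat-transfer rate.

Q ≈ 557 W

Treating each annulus and film as a series resistance:
R_stainless steel pipe wall = ln(196.7/190)/(2π×17.7×9.53) = 3.27×10^-5 K/W
R_expanded polystyrene = ln(220.7/196.7)/(2π×0.0395×9.53) = 0.04867 K/W
R_phenolic foam = ln(255.7/220.7)/(2π×0.0199×9.53) = 0.1235 K/W
R_total = 0.1722 K/W
Q = ΔT/R_total = 96/0.1722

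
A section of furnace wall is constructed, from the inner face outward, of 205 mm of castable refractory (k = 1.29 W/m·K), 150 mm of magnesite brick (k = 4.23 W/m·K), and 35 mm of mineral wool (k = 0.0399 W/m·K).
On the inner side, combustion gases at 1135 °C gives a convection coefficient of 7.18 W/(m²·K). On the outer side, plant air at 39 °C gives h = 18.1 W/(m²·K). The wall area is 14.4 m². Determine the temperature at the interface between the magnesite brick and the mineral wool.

Series thermal resistances:
R_inner film = 1/(h_i·A) = 1/(7.18×14.4) = 0.009672 K/W
R_castable refractory = L/(kA) = 0.205/(1.29×14.4) = 0.01104 K/W
R_magnesite brick = L/(kA) = 0.15/(4.23×14.4) = 0.002463 K/W
R_mineral wool = L/(kA) = 0.035/(0.0399×14.4) = 0.06092 K/W
R_outer film = 1/(h_o·A) = 1/(18.1×14.4) = 0.003837 K/W
R_total = 0.08792 K/W;  Q = ΔT/R_total = 1096/0.08792 = 12470 W
T_interface = T_inner − Q·ΣR(inner→interface) = 1135 − 12500×0.02317

T ≈ 846 °C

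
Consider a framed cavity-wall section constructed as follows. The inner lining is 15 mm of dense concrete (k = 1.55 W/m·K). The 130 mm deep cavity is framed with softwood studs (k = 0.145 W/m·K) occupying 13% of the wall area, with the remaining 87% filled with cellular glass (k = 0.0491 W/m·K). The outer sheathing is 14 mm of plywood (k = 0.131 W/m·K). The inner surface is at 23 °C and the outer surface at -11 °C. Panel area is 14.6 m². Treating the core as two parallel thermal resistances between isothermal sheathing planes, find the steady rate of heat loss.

Sheathing layers in series; stud and cavity paths in parallel between them.
R_inner = 0.015/(1.55×14.6) = 6.628×10^-4 K/W
R_stud  = 0.13/(0.145×0.13×14.6) = 0.4724 K/W
R_cav   = 0.13/(0.0491×0.87×14.6) = 0.2084 K/W
1/R_core = 1/R_stud + 1/R_cav → R_core = 0.1446 K/W
R_outer = 0.014/(0.131×14.6) = 0.00732 K/W
R_total = 0.1526 K/W
Q = ΔT/R_total = 34/0.1526

Q ≈ 223 W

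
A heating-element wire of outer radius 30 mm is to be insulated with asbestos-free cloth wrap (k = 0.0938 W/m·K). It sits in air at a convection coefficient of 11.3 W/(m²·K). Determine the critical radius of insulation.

For a cylinder r_cr = k/h = 0.0938/11.3
r_cr = 8.3 mm; since the bare radius (30 mm) is above r_cr, any added insulation will reduce heat loss.

r_cr ≈ 8.3 mm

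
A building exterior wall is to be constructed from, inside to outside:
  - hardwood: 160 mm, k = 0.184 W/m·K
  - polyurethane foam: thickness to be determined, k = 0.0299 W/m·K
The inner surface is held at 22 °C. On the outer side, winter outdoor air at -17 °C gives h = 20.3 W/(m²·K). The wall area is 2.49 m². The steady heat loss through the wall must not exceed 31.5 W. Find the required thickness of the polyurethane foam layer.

L ≈ 64.7 mm

Treating each layer as a thermal resistance in series:
R_hardwood = L/(kA) = 0.16/(0.184×2.49) = 0.3492 K/W
R_outer film = 1/(h_o·A) = 1/(20.3×2.49) = 0.01978 K/W
Sum of the known resistances R_other = 0.369 K/W
Required total resistance R_tot = ΔT/Q_allow = 39/31.5 = 1.238 K/W
R_polyurethane foam = R_tot − R_other = 0.8691 K/W
L = R·k·A = 0.8691×0.0299×2.49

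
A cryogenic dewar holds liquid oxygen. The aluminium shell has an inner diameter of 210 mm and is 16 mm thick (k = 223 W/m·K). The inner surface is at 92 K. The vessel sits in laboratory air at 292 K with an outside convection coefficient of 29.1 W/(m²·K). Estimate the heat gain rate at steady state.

For a spherical shell R = (1/r₁ − 1/r₂)/(4πk); film R = 1/(h·4πr²). In series:
R_aluminium shell = (1/0.105 − 1/0.121)/(4π×223) = 4.494×10^-4 K/W
R_outer film = 1/(h·4πr_o²) = 1/(29.1×4π×0.121²) = 0.1868 K/W
R_total = 0.1872 K/W
Q = ΔT/R_total = 200/0.1872

Q ≈ 1070 W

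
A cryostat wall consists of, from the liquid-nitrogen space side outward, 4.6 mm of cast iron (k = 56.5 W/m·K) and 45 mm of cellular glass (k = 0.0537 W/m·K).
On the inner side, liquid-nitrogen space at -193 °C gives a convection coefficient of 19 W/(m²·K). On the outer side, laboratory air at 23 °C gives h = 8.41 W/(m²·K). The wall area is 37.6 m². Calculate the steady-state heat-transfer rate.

Q ≈ 8040 W

Series thermal resistances:
R_inner film = 1/(h_i·A) = 1/(19×37.6) = 0.0014 K/W
R_cast iron = L/(kA) = 0.0046/(56.5×37.6) = 2.165×10^-6 K/W
R_cellular glass = L/(kA) = 0.045/(0.0537×37.6) = 0.02229 K/W
R_outer film = 1/(h_o·A) = 1/(8.41×37.6) = 0.003162 K/W
R_total = 0.02685 K/W
Q = ΔT / R_total = 216 / 0.02685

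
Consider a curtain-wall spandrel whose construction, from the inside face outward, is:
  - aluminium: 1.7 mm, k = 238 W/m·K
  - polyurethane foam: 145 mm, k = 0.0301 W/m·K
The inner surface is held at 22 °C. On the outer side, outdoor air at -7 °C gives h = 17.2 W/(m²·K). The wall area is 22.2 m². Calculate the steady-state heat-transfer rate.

Series thermal resistances:
R_aluminium = L/(kA) = 0.0017/(238×22.2) = 3.218×10^-7 K/W
R_polyurethane foam = L/(kA) = 0.145/(0.0301×22.2) = 0.217 K/W
R_outer film = 1/(h_o·A) = 1/(17.2×22.2) = 0.002619 K/W
R_total = 0.2196 K/W
Q = ΔT / R_total = 29 / 0.2196

Q ≈ 132 W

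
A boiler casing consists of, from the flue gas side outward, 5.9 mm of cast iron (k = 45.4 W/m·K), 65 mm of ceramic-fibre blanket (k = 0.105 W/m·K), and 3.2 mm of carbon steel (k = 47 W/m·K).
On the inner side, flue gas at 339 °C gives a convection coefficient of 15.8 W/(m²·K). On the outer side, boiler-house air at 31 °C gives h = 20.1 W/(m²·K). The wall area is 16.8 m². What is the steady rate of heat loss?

Model the wall as resistances in series:
R_inner film = 1/(h_i·A) = 1/(15.8×16.8) = 0.003767 K/W
R_cast iron = L/(kA) = 0.0059/(45.4×16.8) = 7.735×10^-6 K/W
R_ceramic-fibre blanket = L/(kA) = 0.065/(0.105×16.8) = 0.03685 K/W
R_carbon steel = L/(kA) = 0.0032/(47×16.8) = 4.053×10^-6 K/W
R_outer film = 1/(h_o·A) = 1/(20.1×16.8) = 0.002961 K/W
R_total = 0.04359 K/W
Q = ΔT / R_total = 308 / 0.04359

Q ≈ 7070 W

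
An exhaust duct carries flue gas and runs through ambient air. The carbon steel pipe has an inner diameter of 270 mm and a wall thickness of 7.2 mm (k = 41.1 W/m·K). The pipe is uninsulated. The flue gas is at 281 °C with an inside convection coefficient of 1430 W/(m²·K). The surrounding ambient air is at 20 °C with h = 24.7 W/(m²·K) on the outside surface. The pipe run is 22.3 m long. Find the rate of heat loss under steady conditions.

Q ≈ 126000 W

Radial resistances (cylindrical: R_cond = ln(r_o/r_i)/(2πkL), R_conv = 1/(h·2πrL)):
R_inner film = 1/(h_i·2πr₁L) = 1/(1430×2π×0.135×22.3) = 3.697×10^-5 K/W
R_carbon steel pipe wall = ln(142.2/135)/(2π×41.1×22.3) = 9.023×10^-6 K/W
R_outer film = 1/(h_o·2πr_oL) = 1/(24.7×2π×0.1422×22.3) = 0.002032 K/W
R_total = 0.002078 K/W
Q = ΔT/R_total = 261/0.002078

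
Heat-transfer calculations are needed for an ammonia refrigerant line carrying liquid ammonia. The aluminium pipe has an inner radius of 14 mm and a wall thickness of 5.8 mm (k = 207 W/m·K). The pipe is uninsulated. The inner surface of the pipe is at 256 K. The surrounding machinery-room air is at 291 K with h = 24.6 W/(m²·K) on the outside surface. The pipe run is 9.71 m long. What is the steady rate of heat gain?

Radial resistances (cylindrical: R_cond = ln(r_o/r_i)/(2πkL), R_conv = 1/(h·2πrL)):
R_aluminium pipe wall = ln(19.8/14)/(2π×207×9.71) = 2.745×10^-5 K/W
R_outer film = 1/(h_o·2πr_oL) = 1/(24.6×2π×0.0198×9.71) = 0.03365 K/W
R_total = 0.03368 K/W
Q = ΔT/R_total = 35/0.03368

Q ≈ 1040 W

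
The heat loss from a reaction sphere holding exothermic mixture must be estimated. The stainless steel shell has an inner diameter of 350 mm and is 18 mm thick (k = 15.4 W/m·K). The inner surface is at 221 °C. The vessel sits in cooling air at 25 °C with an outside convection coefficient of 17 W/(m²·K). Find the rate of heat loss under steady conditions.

Each spherical layer contributes R = (1/r_i − 1/r_o)/(4πk):
R_stainless steel shell = (1/0.175 − 1/0.193)/(4π×15.4) = 0.002754 K/W
R_outer film = 1/(h·4πr_o²) = 1/(17×4π×0.193²) = 0.1257 K/W
R_total = 0.1284 K/W
Q = ΔT/R_total = 196/0.1284

Q ≈ 1530 W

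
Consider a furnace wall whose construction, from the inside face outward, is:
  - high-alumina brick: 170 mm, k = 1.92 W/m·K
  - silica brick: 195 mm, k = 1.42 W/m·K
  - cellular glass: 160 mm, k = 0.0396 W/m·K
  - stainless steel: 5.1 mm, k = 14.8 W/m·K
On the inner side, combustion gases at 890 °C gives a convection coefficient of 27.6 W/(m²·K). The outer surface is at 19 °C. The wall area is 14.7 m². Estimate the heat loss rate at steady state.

Thermal resistances in series:
R_inner film = 1/(h_i·A) = 1/(27.6×14.7) = 0.002465 K/W
R_high-alumina brick = L/(kA) = 0.17/(1.92×14.7) = 0.006023 K/W
R_silica brick = L/(kA) = 0.195/(1.42×14.7) = 0.009342 K/W
R_cellular glass = L/(kA) = 0.16/(0.0396×14.7) = 0.2749 K/W
R_stainless steel = L/(kA) = 0.0051/(14.8×14.7) = 2.344×10^-5 K/W
R_total = 0.2927 K/W
Q = ΔT / R_total = 871 / 0.2927

Q ≈ 2980 W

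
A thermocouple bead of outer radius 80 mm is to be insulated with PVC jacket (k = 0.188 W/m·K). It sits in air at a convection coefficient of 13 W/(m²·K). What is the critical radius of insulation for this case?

For a sphere r_cr = 2k/h = 2×0.188/13
r_cr = 28.9 mm; since the bare radius (80 mm) is above r_cr, any added insulation will reduce heat loss.

r_cr ≈ 28.9 mm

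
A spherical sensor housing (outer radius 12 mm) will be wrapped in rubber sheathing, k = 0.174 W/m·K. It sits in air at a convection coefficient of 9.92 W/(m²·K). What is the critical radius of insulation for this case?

r_cr ≈ 35.1 mm

For a sphere r_cr = 2k/h = 2×0.174/9.92
r_cr = 35.1 mm; since the bare radius (12 mm) is below r_cr, adding a thin layer of insulation will *increase* heat loss.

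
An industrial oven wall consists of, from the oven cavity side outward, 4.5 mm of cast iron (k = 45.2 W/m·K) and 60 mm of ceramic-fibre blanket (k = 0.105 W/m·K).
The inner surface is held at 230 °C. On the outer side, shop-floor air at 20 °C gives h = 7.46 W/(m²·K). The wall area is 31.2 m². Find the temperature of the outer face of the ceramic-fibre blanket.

T ≈ 59.9 °C

Series thermal resistances:
R_cast iron = L/(kA) = 0.0045/(45.2×31.2) = 3.191×10^-6 K/W
R_ceramic-fibre blanket = L/(kA) = 0.06/(0.105×31.2) = 0.01832 K/W
R_outer film = 1/(h_o·A) = 1/(7.46×31.2) = 0.004296 K/W
R_total = 0.02261 K/W;  Q = ΔT/R_total = 210/0.02261 = 9286 W
T_interface = T_inner − Q·ΣR(inner→interface) = 230 − 9290×0.01832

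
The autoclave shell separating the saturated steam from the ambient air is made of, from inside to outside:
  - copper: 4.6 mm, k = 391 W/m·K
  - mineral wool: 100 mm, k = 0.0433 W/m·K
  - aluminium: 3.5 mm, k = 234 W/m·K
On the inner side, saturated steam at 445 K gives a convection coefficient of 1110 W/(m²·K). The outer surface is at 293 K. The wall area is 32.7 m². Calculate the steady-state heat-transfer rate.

Q ≈ 2150 W

Treating each layer as a thermal resistance in series:
R_inner film = 1/(h_i·A) = 1/(1110×32.7) = 2.755×10^-5 K/W
R_copper = L/(kA) = 0.0046/(391×32.7) = 3.598×10^-7 K/W
R_mineral wool = L/(kA) = 0.1/(0.0433×32.7) = 0.07063 K/W
R_aluminium = L/(kA) = 0.0035/(234×32.7) = 4.574×10^-7 K/W
R_total = 0.07065 K/W
Q = ΔT / R_total = 152 / 0.07065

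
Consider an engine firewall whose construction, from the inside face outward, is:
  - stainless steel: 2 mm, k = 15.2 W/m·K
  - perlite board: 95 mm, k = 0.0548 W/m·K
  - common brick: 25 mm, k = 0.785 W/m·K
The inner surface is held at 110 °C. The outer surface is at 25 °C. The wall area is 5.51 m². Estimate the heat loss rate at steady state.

Q ≈ 265 W

Model the wall as resistances in series:
R_stainless steel = L/(kA) = 0.002/(15.2×5.51) = 2.388×10^-5 K/W
R_perlite board = L/(kA) = 0.095/(0.0548×5.51) = 0.3146 K/W
R_common brick = L/(kA) = 0.025/(0.785×5.51) = 0.00578 K/W
R_total = 0.3204 K/W
Q = ΔT / R_total = 85 / 0.3204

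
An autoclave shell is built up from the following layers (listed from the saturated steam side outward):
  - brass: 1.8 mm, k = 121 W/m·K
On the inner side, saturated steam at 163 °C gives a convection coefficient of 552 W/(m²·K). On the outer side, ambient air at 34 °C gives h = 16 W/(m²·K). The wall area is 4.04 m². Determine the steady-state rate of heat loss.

Using the resistance-network approach (series):
R_inner film = 1/(h_i·A) = 1/(552×4.04) = 4.484×10^-4 K/W
R_brass = L/(kA) = 0.0018/(121×4.04) = 3.682×10^-6 K/W
R_outer film = 1/(h_o·A) = 1/(16×4.04) = 0.01547 K/W
R_total = 0.01592 K/W
Q = ΔT / R_total = 129 / 0.01592

Q ≈ 8100 W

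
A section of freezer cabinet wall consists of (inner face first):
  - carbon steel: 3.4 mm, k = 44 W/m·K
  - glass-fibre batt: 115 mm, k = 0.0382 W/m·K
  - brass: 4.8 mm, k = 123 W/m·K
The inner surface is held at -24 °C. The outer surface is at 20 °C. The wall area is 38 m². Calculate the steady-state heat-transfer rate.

Treating each layer as a thermal resistance in series:
R_carbon steel = L/(kA) = 0.0034/(44×38) = 2.033×10^-6 K/W
R_glass-fibre batt = L/(kA) = 0.115/(0.0382×38) = 0.07922 K/W
R_brass = L/(kA) = 0.0048/(123×38) = 1.027×10^-6 K/W
R_total = 0.07923 K/W
Q = ΔT / R_total = 44 / 0.07923

Q ≈ 555 W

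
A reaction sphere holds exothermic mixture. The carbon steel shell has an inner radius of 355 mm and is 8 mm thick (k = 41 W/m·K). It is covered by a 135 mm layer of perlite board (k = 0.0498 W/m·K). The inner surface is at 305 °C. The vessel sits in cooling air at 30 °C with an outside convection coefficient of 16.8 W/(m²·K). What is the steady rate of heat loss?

Spherical conduction: R = (1/r_in − 1/r_out)/(4πk) per layer; series-sum.
R_carbon steel shell = (1/0.355 − 1/0.363)/(4π×41) = 1.205×10^-4 K/W
R_perlite board = (1/0.363 − 1/0.498)/(4π×0.0498) = 1.193 K/W
R_outer film = 1/(h·4πr_o²) = 1/(16.8×4π×0.498²) = 0.0191 K/W
R_total = 1.213 K/W
Q = ΔT/R_total = 275/1.213

Q ≈ 227 W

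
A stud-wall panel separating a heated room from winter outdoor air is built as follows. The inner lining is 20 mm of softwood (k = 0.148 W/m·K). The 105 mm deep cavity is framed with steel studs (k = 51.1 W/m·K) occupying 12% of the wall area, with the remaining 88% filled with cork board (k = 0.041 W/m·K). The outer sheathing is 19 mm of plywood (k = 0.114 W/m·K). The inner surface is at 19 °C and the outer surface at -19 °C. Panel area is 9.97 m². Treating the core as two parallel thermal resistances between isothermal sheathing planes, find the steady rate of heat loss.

Q ≈ 1190 W

Sheathing layers in series; stud and cavity paths in parallel between them.
R_inner = 0.02/(0.148×9.97) = 0.01355 K/W
R_stud  = 0.105/(51.1×0.12×9.97) = 0.001717 K/W
R_cav   = 0.105/(0.041×0.88×9.97) = 0.2919 K/W
1/R_core = 1/R_stud + 1/R_cav → R_core = 0.001707 K/W
R_outer = 0.019/(0.114×9.97) = 0.01672 K/W
R_total = 0.03198 K/W
Q = ΔT/R_total = 38/0.03198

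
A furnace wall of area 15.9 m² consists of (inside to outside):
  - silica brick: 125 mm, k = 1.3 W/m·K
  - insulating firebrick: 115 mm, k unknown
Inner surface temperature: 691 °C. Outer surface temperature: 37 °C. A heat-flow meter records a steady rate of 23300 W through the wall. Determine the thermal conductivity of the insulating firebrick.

Treating each layer as a thermal resistance in series:
R_silica brick = L/(kA) = 0.125/(1.3×15.9) = 0.006047 K/W
Sum of known resistances R_other = 0.006047 K/W
Total R = ΔT/Q = 654/23300 = 0.02807 K/W
R_insulating firebrick = R_total − R_other = 0.02202 K/W
k = L/(R·A) = 0.115/(0.02202×15.9)

k ≈ 0.328 W/(m·K)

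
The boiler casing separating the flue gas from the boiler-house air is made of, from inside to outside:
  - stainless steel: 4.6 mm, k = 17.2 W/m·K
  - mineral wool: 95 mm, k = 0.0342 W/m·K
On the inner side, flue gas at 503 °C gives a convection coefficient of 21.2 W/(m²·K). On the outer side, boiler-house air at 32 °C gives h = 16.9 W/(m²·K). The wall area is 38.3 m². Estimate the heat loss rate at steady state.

Series thermal resistances:
R_inner film = 1/(h_i·A) = 1/(21.2×38.3) = 0.001232 K/W
R_stainless steel = L/(kA) = 0.0046/(17.2×38.3) = 6.983×10^-6 K/W
R_mineral wool = L/(kA) = 0.095/(0.0342×38.3) = 0.07253 K/W
R_outer film = 1/(h_o·A) = 1/(16.9×38.3) = 0.001545 K/W
R_total = 0.07531 K/W
Q = ΔT / R_total = 471 / 0.07531

Q ≈ 6250 W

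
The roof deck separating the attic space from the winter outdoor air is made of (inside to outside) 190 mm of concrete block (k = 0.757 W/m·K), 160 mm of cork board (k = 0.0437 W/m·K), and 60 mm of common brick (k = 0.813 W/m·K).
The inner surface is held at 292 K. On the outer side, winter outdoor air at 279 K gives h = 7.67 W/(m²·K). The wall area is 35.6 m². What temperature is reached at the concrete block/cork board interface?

T ≈ 291 K

Series thermal resistances:
R_concrete block = L/(kA) = 0.19/(0.757×35.6) = 0.00705 K/W
R_cork board = L/(kA) = 0.16/(0.0437×35.6) = 0.1028 K/W
R_common brick = L/(kA) = 0.06/(0.813×35.6) = 0.002073 K/W
R_outer film = 1/(h_o·A) = 1/(7.67×35.6) = 0.003662 K/W
R_total = 0.1156 K/W;  Q = ΔT/R_total = 13/0.1156 = 112.4 W
T_interface = T_inner − Q·ΣR(inner→interface) = 292 − 112×0.00705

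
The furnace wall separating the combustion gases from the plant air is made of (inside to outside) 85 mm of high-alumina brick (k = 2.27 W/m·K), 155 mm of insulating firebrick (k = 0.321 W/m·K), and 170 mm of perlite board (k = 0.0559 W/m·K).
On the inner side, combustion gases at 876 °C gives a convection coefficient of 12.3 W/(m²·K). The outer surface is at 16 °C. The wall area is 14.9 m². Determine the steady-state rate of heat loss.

Series thermal resistances:
R_inner film = 1/(h_i·A) = 1/(12.3×14.9) = 0.005456 K/W
R_high-alumina brick = L/(kA) = 0.085/(2.27×14.9) = 0.002513 K/W
R_insulating firebrick = L/(kA) = 0.155/(0.321×14.9) = 0.03241 K/W
R_perlite board = L/(kA) = 0.17/(0.0559×14.9) = 0.2041 K/W
R_total = 0.2445 K/W
Q = ΔT / R_total = 860 / 0.2445

Q ≈ 3520 W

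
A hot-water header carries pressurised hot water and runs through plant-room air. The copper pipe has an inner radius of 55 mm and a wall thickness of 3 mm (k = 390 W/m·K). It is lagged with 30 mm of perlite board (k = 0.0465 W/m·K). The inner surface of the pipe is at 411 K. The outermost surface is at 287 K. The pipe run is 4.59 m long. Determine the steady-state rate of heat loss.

Treating each annulus and film as a series resistance:
R_copper pipe wall = ln(58/55)/(2π×390×4.59) = 4.722×10^-6 K/W
R_perlite board = ln(88/58)/(2π×0.0465×4.59) = 0.3109 K/W
R_total = 0.3109 K/W
Q = ΔT/R_total = 124/0.3109

Q ≈ 399 W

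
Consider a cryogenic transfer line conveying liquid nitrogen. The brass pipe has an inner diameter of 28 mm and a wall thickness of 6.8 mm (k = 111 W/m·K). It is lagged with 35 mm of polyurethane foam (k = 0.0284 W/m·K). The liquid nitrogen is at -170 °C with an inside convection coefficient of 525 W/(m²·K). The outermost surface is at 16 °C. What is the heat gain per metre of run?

q′ ≈ 33.5 W/m

Cylindrical conduction, so R = ln(r₂/r₁)/(2πkL) per layer, in series:
R_inner film = 1/(h_i·2πr₁L) = 1/(525×2π×0.014×1) = 0.02165 K/W
R_brass pipe wall = ln(20.8/14)/(2π×111×1) = 5.676×10^-4 K/W
R_polyurethane foam = ln(55.8/20.8)/(2π×0.0284×1) = 5.53 K/W
R_total = 5.552 K/W
Q = ΔT/R_total = 186/5.552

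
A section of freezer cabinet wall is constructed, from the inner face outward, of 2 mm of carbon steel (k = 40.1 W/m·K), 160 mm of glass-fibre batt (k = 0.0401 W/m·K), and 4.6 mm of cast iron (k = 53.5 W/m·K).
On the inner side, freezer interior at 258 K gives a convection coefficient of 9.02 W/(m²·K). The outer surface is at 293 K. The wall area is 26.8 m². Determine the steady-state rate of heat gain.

Thermal resistances in series:
R_inner film = 1/(h_i·A) = 1/(9.02×26.8) = 0.004137 K/W
R_carbon steel = L/(kA) = 0.002/(40.1×26.8) = 1.861×10^-6 K/W
R_glass-fibre batt = L/(kA) = 0.16/(0.0401×26.8) = 0.1489 K/W
R_cast iron = L/(kA) = 0.0046/(53.5×26.8) = 3.208×10^-6 K/W
R_total = 0.153 K/W
Q = ΔT / R_total = 35 / 0.153

Q ≈ 229 W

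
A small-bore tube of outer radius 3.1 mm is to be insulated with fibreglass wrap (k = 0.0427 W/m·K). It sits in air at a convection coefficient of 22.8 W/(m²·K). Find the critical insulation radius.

For a cylinder r_cr = k/h = 0.0427/22.8
r_cr = 1.87 mm; since the bare radius (3.1 mm) is above r_cr, any added insulation will reduce heat loss.

r_cr ≈ 1.87 mm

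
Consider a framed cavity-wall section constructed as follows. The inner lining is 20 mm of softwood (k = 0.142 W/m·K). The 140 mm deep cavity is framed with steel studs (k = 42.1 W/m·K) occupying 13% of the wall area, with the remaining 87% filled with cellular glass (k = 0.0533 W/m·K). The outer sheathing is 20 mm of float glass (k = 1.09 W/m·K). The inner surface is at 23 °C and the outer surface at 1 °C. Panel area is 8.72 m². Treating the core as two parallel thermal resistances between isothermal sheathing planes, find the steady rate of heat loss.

Q ≈ 1040 W

Sheathing layers in series; stud and cavity paths in parallel between them.
R_inner = 0.02/(0.142×8.72) = 0.01615 K/W
R_stud  = 0.14/(42.1×0.13×8.72) = 0.002934 K/W
R_cav   = 0.14/(0.0533×0.87×8.72) = 0.3462 K/W
1/R_core = 1/R_stud + 1/R_cav → R_core = 0.002909 K/W
R_outer = 0.02/(1.09×8.72) = 0.002104 K/W
R_total = 0.02117 K/W
Q = ΔT/R_total = 22/0.02117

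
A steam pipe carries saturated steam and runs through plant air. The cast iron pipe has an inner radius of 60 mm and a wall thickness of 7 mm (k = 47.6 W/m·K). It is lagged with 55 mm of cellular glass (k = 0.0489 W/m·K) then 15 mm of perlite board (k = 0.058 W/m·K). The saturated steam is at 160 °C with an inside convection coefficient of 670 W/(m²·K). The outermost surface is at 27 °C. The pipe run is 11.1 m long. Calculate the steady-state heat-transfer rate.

Q ≈ 649 W

Treating each annulus and film as a series resistance:
R_inner film = 1/(h_i·2πr₁L) = 1/(670×2π×0.06×11.1) = 3.567×10^-4 K/W
R_cast iron pipe wall = ln(67/60)/(2π×47.6×11.1) = 3.324×10^-5 K/W
R_cellular glass = ln(122/67)/(2π×0.0489×11.1) = 0.1757 K/W
R_perlite board = ln(137/122)/(2π×0.058×11.1) = 0.02867 K/W
R_total = 0.2048 K/W
Q = ΔT/R_total = 133/0.2048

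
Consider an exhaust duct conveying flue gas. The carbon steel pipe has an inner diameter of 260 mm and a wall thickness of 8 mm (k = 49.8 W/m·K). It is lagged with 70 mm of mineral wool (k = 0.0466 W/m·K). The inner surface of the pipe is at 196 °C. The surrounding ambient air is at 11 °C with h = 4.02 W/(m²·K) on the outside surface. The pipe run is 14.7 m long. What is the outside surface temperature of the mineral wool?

Radial resistances (cylindrical: R_cond = ln(r_o/r_i)/(2πkL), R_conv = 1/(h·2πrL)):
R_carbon steel pipe wall = ln(138/130)/(2π×49.8×14.7) = 1.298×10^-5 K/W
R_mineral wool = ln(208/138)/(2π×0.0466×14.7) = 0.09532 K/W
R_outer film = 1/(h_o·2πr_oL) = 1/(4.02×2π×0.208×14.7) = 0.01295 K/W
R_total = 0.1083 K/W
Q = ΔT/R_total = 185/0.1083
Q = 1710 W
T_interface = T_inner − Q·ΣR(inner→interface) = 196 − 1710×0.09534

T ≈ 33.1 °C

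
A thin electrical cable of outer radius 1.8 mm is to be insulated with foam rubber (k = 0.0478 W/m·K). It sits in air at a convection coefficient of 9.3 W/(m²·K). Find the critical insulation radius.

r_cr ≈ 5.14 mm

For a cylinder r_cr = k/h = 0.0478/9.3
r_cr = 5.14 mm; since the bare radius (1.8 mm) is below r_cr, adding a thin layer of insulation will *increase* heat loss.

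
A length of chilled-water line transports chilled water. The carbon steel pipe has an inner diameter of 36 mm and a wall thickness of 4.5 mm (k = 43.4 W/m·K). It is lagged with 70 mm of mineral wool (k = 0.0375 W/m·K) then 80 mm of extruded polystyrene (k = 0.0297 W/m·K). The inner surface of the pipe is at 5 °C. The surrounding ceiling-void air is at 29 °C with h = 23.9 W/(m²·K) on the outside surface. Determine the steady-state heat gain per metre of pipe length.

Treating each annulus and film as a series resistance:
R_carbon steel pipe wall = ln(22.5/18)/(2π×43.4×1) = 8.183×10^-4 K/W
R_mineral wool = ln(92.5/22.5)/(2π×0.0375×1) = 6 K/W
R_extruded polystyrene = ln(172.5/92.5)/(2π×0.0297×1) = 3.34 K/W
R_outer film = 1/(h_o·2πr_oL) = 1/(23.9×2π×0.1725×1) = 0.0386 K/W
R_total = 9.379 K/W
Q = ΔT/R_total = 24/9.379

q′ ≈ 2.56 W/m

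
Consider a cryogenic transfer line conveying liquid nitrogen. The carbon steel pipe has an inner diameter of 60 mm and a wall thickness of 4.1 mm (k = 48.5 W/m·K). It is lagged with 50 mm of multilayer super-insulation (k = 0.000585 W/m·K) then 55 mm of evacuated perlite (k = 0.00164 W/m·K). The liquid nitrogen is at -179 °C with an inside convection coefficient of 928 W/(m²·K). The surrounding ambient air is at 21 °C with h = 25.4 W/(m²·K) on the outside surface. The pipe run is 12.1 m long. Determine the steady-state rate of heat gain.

Q ≈ 8.22 W

Treating each annulus and film as a series resistance:
R_inner film = 1/(h_i·2πr₁L) = 1/(928×2π×0.03×12.1) = 4.725×10^-4 K/W
R_carbon steel pipe wall = ln(34.1/30)/(2π×48.5×12.1) = 3.474×10^-5 K/W
R_multilayer super-insulation = ln(84.1/34.1)/(2π×0.000585×12.1) = 20.3 K/W
R_evacuated perlite = ln(139.1/84.1)/(2π×0.00164×12.1) = 4.036 K/W
R_outer film = 1/(h_o·2πr_oL) = 1/(25.4×2π×0.1391×12.1) = 0.003723 K/W
R_total = 24.34 K/W
Q = ΔT/R_total = 200/24.34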